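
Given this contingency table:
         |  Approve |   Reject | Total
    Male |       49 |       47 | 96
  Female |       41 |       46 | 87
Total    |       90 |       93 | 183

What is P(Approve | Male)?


P(Approve | Male) = 49/(49+47) = 49/96

P(Approve|Male) = 49/96 ≈ 51.04%


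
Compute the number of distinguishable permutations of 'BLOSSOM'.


Letters: 7, freq: {'B': 1, 'L': 1, 'O': 2, 'S': 2, 'M': 1}
7!/(1!×1!×2!×2!×1!) = 5040/4 = 1260

1260


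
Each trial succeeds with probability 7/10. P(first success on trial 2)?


Geometric: P(X=2) = (1-p)^(k-1)×p = (3/10)^1×7/10 = 21/100

P(X=2) = 21/100 ≈ 21.00%


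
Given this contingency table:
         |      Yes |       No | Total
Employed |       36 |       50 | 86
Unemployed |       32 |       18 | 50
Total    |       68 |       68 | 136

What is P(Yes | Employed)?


P(Yes | Employed) = 36/(36+50) = 36/86 = 18/43

P(Yes|Employed) = 18/43 ≈ 41.86%


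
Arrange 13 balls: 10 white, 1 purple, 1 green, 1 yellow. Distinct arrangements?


13!/(10!×1!×1!×1!) = 1716

1716


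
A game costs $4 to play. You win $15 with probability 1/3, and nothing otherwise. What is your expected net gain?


E[gain] = (15-4)×1/3 + (-4)×2/3
= 11/3 - 8/3 = 1

Expected net gain = $1 ≈ $1.00


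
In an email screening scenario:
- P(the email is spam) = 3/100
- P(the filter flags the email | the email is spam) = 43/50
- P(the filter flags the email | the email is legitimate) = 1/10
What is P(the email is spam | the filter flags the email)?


Using Bayes' theorem:
P(A|B) = P(B|A)·P(A) / P(B)

P(the filter flags the email) = 43/50 × 3/100 + 1/10 × 97/100
= 129/5000 + 97/1000 = 307/2500

P(the email is spam|the filter flags the email) = (129/5000) / (307/2500) = 129/614

P(the email is spam|the filter flags the email) = 129/614 ≈ 21.01%


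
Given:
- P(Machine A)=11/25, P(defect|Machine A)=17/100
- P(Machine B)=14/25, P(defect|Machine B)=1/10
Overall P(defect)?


P(B) = Σ P(B|Aᵢ)×P(Aᵢ)
  17/100×11/25 = 187/2500
  1/10×14/25 = 7/125
Sum = 327/2500

P(defect) = 327/2500 ≈ 13.08%


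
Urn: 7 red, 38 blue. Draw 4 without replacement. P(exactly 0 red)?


Hypergeometric: C(7,0)×C(38,4)/C(45,4)
= 1×73815/148995 = 703/1419

P(X=0) = 703/1419 ≈ 49.54%


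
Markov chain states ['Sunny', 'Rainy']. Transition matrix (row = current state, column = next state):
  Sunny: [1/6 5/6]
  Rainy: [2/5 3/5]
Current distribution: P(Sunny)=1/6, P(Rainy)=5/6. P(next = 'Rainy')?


P(next=Rainy) = Σᵢ P(now=i)×P(i→Rainy)
= 1/6×5/6 + 5/6×3/5
= 5/36 + 1/2 = 23/36

P = 23/36 ≈ 0.6389


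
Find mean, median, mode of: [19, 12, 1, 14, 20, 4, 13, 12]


Sorted: [1, 4, 12, 12, 13, 14, 19, 20]
Mean = 95/8
Median = 25/2
Freq: {19: 1, 12: 2, 1: 1, 14: 1, 20: 1, 4: 1, 13: 1}
Mode: [12]

Mean=95/8, Median=25/2, Mode=12


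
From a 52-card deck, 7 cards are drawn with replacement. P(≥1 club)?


P(not a club) = 39/52 = 3/4
P(none in 7 draws) = (3/4)^7 = 2187/16384
P(≥1 club) = 1 - 2187/16384 = 14197/16384

P = 14197/16384 ≈ 86.65%


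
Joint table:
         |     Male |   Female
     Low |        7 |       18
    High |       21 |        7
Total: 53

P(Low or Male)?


P(Low∨Male) = P(Low) + P(Male) - P(Low∧Male)
= (25 + 28 - 7)/53 = 46/53

P = 46/53 ≈ 86.79%


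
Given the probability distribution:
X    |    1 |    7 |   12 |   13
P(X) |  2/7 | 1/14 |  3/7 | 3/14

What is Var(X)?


E[X] = 61/7
E[X²] = 712/7
Var(X) = E[X²] - (E[X])² = 712/7 - 3721/49 = 1263/49

Var(X) = 1263/49 ≈ 25.7755


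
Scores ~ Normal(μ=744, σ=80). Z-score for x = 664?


z = (x - μ)/σ = (664 - 744)/80 = -1.0

z = -1.0


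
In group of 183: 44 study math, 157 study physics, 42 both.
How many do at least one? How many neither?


|A∪B| = 44+157-42 = 159
Neither = 183-159 = 24

At least one: 159; Neither: 24


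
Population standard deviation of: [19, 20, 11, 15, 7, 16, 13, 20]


Mean = 121/8
  (19-121/8)²=961/64
  (20-121/8)²=1521/64
  (11-121/8)²=1089/64
  (15-121/8)²=1/64
  (7-121/8)²=4225/64
  (16-121/8)²=49/64
  (13-121/8)²=289/64
  (20-121/8)²=1521/64
Σ(x-μ)² = 1207/8
σ² = (1207/8)/8 = 1207/64

σ = √(1207/64) ≈ 4.3427


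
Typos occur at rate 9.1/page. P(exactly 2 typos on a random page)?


Poisson(λ=9.1): P(X=2) = e^(-λ)×λ^k/k!
= e^(-9.1) × 9.1^2 / 2!
≈ 0.0001116658085 × 82.81 / 2 ≈ 0.004624

P(X=2) ≈ 0.004624 ≈ 0.46%


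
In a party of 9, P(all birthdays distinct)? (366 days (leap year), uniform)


P(all different) = Π(366-i)/366 for i=0..8
= (366/366)×(365/366)×...×(358/366)
= 0.905624

P ≈ 0.9056 ≈ 90.56%


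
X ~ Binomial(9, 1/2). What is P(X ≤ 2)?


P(X ≤ 2) = Σ P(X=i) for i=0..2
P(X=0) = 1/512
P(X=1) = 9/512
P(X=2) = 9/128
Sum = 23/256

P(X ≤ 2) = 23/256 ≈ 8.98%


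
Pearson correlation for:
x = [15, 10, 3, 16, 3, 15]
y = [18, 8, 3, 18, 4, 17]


n=6, Σx=62, Σy=68, Σxy=914, Σx²=824, Σy²=1026
r = (6×914 - 62×68)/√((6×824 - 62²)(6×1026 - 68²))
= 1268/√(1100×1532) = 1268/√1685200 ≈ 1268/1298.1525 ≈ 0.9768

r ≈ 0.9768


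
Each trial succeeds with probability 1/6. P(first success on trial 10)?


Geometric: P(X=10) = (1-p)^(k-1)×p = (5/6)^9×1/6 = 1953125/60466176

P(X=10) = 1953125/60466176 ≈ 3.23%


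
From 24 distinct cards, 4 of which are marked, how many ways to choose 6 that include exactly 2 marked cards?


Choose 2 of the 4 marked cards and 4 of the other 20 cards:
C(4,2)×C(20,4) = 6×4845 = 29070

29070


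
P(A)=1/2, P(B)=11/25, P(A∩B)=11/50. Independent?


P(A)×P(B) = 11/50
P(A∩B) = 11/50
Equal ✓ → Independent

Yes, independent


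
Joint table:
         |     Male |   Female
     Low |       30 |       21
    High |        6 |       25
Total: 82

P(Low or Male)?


P(Low∨Male) = P(Low) + P(Male) - P(Low∧Male)
= (51 + 36 - 30)/82 = 57/82

P = 57/82 ≈ 69.51%


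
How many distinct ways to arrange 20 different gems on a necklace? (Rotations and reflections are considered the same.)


Free circular arrangements: rotations and reflections both identified.
(n-1)!/2 = 19!/2 = 121645100408832000/2 = 60822550204416000

60822550204416000


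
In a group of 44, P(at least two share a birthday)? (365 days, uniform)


P(all different) = Π(365-i)/365 for i=0..43
= 0.067115
P(match) = 1 - 0.067115 = 0.932885

P ≈ 0.9329 ≈ 93.29%


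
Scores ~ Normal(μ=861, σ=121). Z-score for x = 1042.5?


z = (x - μ)/σ = (1042.5 - 861)/121 = 1.5

z = 1.5


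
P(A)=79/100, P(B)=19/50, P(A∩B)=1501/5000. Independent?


P(A)×P(B) = 1501/5000
P(A∩B) = 1501/5000
Equal ✓ → Independent

Yes, independent


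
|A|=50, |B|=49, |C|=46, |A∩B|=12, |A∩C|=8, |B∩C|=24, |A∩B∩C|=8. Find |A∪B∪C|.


|A∪B∪C| = 50+49+46-12-8-24+8 = 109

|A∪B∪C| = 109


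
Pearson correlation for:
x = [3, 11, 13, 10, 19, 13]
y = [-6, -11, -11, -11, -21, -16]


n=6, Σx=69, Σy=-76, Σxy=-999, Σx²=929, Σy²=1096
r = (6×(-999) - 69×(-76))/√((6×929 - 69²)(6×1096 - (-76)²))
= -750/√(813×800) = -750/√650400 ≈ -750/806.4738 ≈ -0.9300

r ≈ -0.9300


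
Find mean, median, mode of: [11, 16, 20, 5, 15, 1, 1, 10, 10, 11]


Sorted: [1, 1, 5, 10, 10, 11, 11, 15, 16, 20]
Mean = 100/10 = 10
Median = 21/2
Freq: {11: 2, 16: 1, 20: 1, 5: 1, 15: 1, 1: 2, 10: 2}
Mode: [1, 10, 11]

Mean=10, Median=21/2, Mode=[1, 10, 11]


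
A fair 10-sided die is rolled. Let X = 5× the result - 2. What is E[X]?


E[die] = (1+10)/2 = 11/2
E[X] = 5×11/2 - 2 = 51/2

E[X] = 51/2


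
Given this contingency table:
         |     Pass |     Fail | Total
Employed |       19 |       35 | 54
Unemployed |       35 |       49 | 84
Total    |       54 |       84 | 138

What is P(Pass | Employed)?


P(Pass | Employed) = 19/(19+35) = 19/54

P(Pass|Employed) = 19/54 ≈ 35.19%


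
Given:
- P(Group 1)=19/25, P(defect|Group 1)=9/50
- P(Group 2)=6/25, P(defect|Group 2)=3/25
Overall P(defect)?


P(B) = Σ P(B|Aᵢ)×P(Aᵢ)
  9/50×19/25 = 171/1250
  3/25×6/25 = 18/625
Sum = 207/1250

P(defect) = 207/1250 ≈ 16.56%


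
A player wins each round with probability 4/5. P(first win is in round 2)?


Geometric: P(X=2) = (1-p)^(k-1)×p = (1/5)^1×4/5 = 4/25

P(X=2) = 4/25 ≈ 16.00%


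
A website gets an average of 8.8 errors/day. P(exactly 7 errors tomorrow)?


Poisson(λ=8.8): P(X=7) = e^(-λ)×λ^k/k!
= e^(-8.8) × 8.8^7 / 7!
≈ 0.0001507330751 × 4086755.9637 / 5040 ≈ 0.122224

P(X=7) ≈ 0.122224 ≈ 12.22%


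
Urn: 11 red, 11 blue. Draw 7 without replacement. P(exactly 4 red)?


Hypergeometric: C(11,4)×C(11,3)/C(22,7)
= 330×165/170544 = 825/2584

P(X=4) = 825/2584 ≈ 31.93%


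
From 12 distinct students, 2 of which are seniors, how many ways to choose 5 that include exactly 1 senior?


Choose 1 of the 2 seniors and 4 of the other 10 students:
C(2,1)×C(10,4) = 2×210 = 420

420


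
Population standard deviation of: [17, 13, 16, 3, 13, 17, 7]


Mean = 86/7
  (17-86/7)²=1089/49
  (13-86/7)²=25/49
  (16-86/7)²=676/49
  (3-86/7)²=4225/49
  (13-86/7)²=25/49
  (17-86/7)²=1089/49
  (7-86/7)²=1369/49
Σ(x-μ)² = 1214/7
σ² = (1214/7)/7 = 1214/49

σ = √(1214/49) ≈ 4.9775


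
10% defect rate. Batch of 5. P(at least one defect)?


P(all good) = (9/10)^5 = 59049/100000
P(≥1 defect) = 40951/100000

P = 40951/100000 ≈ 40.95%


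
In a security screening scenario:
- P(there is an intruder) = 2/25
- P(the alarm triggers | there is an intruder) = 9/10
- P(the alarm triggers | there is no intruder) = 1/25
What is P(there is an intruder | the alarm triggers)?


Using Bayes' theorem:
P(A|B) = P(B|A)·P(A) / P(B)

P(the alarm triggers) = 9/10 × 2/25 + 1/25 × 23/25
= 9/125 + 23/625 = 68/625

P(there is an intruder|the alarm triggers) = (9/125) / (68/625) = 45/68

P(there is an intruder|the alarm triggers) = 45/68 ≈ 66.18%


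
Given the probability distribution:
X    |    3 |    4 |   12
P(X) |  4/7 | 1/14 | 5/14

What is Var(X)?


E[X] = 44/7
E[X²] = 404/7
Var(X) = E[X²] - (E[X])² = 404/7 - 1936/49 = 892/49

Var(X) = 892/49 ≈ 18.2041


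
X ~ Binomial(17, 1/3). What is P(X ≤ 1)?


P(X ≤ 1) = Σ P(X=i) for i=0..1
P(X=0) = 131072/129140163
P(X=1) = 1114112/129140163
Sum = 1245184/129140163

P(X ≤ 1) = 1245184/129140163 ≈ 0.96%


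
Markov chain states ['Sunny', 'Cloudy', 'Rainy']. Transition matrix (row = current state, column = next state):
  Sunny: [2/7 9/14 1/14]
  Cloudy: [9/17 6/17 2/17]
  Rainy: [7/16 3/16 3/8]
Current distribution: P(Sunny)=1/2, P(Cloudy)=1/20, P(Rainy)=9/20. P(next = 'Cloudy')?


P(next=Cloudy) = Σᵢ P(now=i)×P(i→Cloudy)
= 1/2×9/14 + 1/20×6/17 + 9/20×3/16
= 9/28 + 3/170 + 27/320 = 3225/7616

P = 3225/7616 ≈ 0.4235


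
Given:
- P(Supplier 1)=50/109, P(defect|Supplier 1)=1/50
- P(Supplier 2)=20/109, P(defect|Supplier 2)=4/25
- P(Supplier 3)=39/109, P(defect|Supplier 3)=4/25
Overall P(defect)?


P(B) = Σ P(B|Aᵢ)×P(Aᵢ)
  1/50×50/109 = 1/109
  4/25×20/109 = 16/545
  4/25×39/109 = 156/2725
Sum = 261/2725

P(defect) = 261/2725 ≈ 9.58%


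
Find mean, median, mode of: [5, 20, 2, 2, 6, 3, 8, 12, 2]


Sorted: [2, 2, 2, 3, 5, 6, 8, 12, 20]
Mean = 60/9 = 20/3
Median = 5
Freq: {5: 1, 20: 1, 2: 3, 6: 1, 3: 1, 8: 1, 12: 1}
Mode: [2]

Mean=20/3, Median=5, Mode=2


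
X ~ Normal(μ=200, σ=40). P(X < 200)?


z = (200-200)/40 = 0.0
P(Z < 0.0) = 0.5000

P(X < 200) ≈ 0.5000


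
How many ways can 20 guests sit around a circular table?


Circular arrangements of 20 distinct objects: fix one position to break rotational symmetry.
(n-1)! = 19! = 121645100408832000

121645100408832000


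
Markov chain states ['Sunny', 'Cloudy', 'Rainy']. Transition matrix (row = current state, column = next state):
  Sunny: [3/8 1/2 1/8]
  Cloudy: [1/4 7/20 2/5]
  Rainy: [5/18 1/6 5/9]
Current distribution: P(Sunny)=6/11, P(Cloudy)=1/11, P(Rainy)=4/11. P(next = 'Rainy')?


P(next=Rainy) = Σᵢ P(now=i)×P(i→Rainy)
= 6/11×1/8 + 1/11×2/5 + 4/11×5/9
= 3/44 + 2/55 + 20/99 = 607/1980

P = 607/1980 ≈ 0.3066


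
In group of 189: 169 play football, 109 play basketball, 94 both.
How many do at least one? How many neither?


|A∪B| = 169+109-94 = 184
Neither = 189-184 = 5

At least one: 184; Neither: 5


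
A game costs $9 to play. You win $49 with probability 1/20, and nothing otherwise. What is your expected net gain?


E[gain] = (49-9)×1/20 + (-9)×19/20
= 2 - 171/20 = -131/20

Expected net gain = $-131/20 ≈ $-6.55


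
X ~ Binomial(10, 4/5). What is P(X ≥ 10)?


P(X ≥ 10) = Σ P(X=i) for i=10..10
P(X=10) = 1048576/9765625
Sum = 1048576/9765625

P(X ≥ 10) = 1048576/9765625 ≈ 10.74%


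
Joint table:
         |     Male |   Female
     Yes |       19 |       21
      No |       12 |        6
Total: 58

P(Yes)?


P(Yes) = (19+21)/58 = 40/58 = 20/29

P(Yes) = 20/29 ≈ 68.97%


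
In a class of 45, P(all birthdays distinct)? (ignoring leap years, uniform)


P(all different) = Π(365-i)/365 for i=0..44
= (365/365)×(364/365)×...×(321/365)
= 0.059024

P ≈ 0.0590 ≈ 5.90%


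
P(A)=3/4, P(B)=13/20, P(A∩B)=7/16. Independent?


P(A)×P(B) = 39/80
P(A∩B) = 7/16
Not equal → NOT independent

No, not independent


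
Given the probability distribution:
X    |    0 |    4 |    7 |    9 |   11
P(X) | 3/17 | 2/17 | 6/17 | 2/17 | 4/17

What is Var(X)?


E[X] = 112/17
E[X²] = 972/17
Var(X) = E[X²] - (E[X])² = 972/17 - 12544/289 = 3980/289

Var(X) = 3980/289 ≈ 13.7716


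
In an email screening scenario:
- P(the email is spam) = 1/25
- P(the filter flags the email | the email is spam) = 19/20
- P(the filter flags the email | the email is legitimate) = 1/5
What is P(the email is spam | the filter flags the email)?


Using Bayes' theorem:
P(A|B) = P(B|A)·P(A) / P(B)

P(the filter flags the email) = 19/20 × 1/25 + 1/5 × 24/25
= 19/500 + 24/125 = 23/100

P(the email is spam|the filter flags the email) = (19/500) / (23/100) = 19/115

P(the email is spam|the filter flags the email) = 19/115 ≈ 16.52%


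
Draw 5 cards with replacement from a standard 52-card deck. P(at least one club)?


P(not a club) = 39/52 = 3/4
P(none in 5 draws) = (3/4)^5 = 243/1024
P(≥1 club) = 1 - 243/1024 = 781/1024

P = 781/1024 ≈ 76.27%


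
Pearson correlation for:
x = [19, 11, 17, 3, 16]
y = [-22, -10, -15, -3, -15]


n=5, Σx=66, Σy=-65, Σxy=-1032, Σx²=1036, Σy²=1043
r = (5×(-1032) - 66×(-65))/√((5×1036 - 66²)(5×1043 - (-65)²))
= -870/√(824×990) = -870/√815760 ≈ -870/903.1943 ≈ -0.9632

r ≈ -0.9632


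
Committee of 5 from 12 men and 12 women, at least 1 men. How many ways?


Count by #men:
  1M,4W: C(12,1)×C(12,4)=5940
  2M,3W: C(12,2)×C(12,3)=14520
  3M,2W: C(12,3)×C(12,2)=14520
  4M,1W: C(12,4)×C(12,1)=5940
  5M,0W: C(12,5)×C(12,0)=792
Total = 41712

41712


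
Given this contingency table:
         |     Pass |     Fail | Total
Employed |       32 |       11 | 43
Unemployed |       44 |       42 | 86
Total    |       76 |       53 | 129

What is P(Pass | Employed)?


P(Pass | Employed) = 32/(32+11) = 32/43

P(Pass|Employed) = 32/43 ≈ 74.42%


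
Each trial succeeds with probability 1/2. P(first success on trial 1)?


Geometric: P(X=1) = (1-p)^(k-1)×p = (1/2)^0×1/2 = 1/2

P(X=1) = 1/2 ≈ 50.00%


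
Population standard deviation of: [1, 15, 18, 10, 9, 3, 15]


Mean = 71/7
  (1-71/7)²=4096/49
  (15-71/7)²=1156/49
  (18-71/7)²=3025/49
  (10-71/7)²=1/49
  (9-71/7)²=64/49
  (3-71/7)²=2500/49
  (15-71/7)²=1156/49
Σ(x-μ)² = 1714/7
σ² = (1714/7)/7 = 1714/49

σ = √(1714/49) ≈ 5.9144


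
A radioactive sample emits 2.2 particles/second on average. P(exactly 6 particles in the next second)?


Poisson(λ=2.2): P(X=6) = e^(-λ)×λ^k/k!
= e^(-2.2) × 2.2^6 / 6!
≈ 0.1108031584 × 113.379904 / 720 ≈ 0.017448

P(X=6) ≈ 0.017448 ≈ 1.74%


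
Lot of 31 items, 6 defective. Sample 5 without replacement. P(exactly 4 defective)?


Hypergeometric: C(6,4)×C(25,1)/C(31,5)
= 15×25/169911 = 125/56637

P(X=4) = 125/56637 ≈ 0.22%


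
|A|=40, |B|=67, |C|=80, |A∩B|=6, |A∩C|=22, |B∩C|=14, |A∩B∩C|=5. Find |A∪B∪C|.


|A∪B∪C| = 40+67+80-6-22-14+5 = 150

|A∪B∪C| = 150


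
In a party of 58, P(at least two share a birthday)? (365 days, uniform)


P(all different) = Π(365-i)/365 for i=0..57
= 0.008335
P(match) = 1 - 0.008335 = 0.991665

P ≈ 0.9917 ≈ 99.17%


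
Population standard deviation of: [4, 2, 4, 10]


Mean = 20/4 = 5
  (4-5)²=1
  (2-5)²=9
  (4-5)²=1
  (10-5)²=25
Σ(x-μ)² = 36
σ² = 36/4 = 9

σ = √(9) ≈ 3.0000


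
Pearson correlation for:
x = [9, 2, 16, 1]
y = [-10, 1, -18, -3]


n=4, Σx=28, Σy=-30, Σxy=-379, Σx²=342, Σy²=434
r = (4×(-379) - 28×(-30))/√((4×342 - 28²)(4×434 - (-30)²))
= -676/√(584×836) = -676/√488224 ≈ -676/698.7303 ≈ -0.9675

r ≈ -0.9675


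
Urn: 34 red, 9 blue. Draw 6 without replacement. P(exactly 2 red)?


Hypergeometric: C(34,2)×C(9,4)/C(43,6)
= 561×126/6096454 = 5049/435461

P(X=2) = 5049/435461 ≈ 1.16%


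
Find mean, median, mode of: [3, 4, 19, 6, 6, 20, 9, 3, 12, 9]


Sorted: [3, 3, 4, 6, 6, 9, 9, 12, 19, 20]
Mean = 91/10
Median = 15/2
Freq: {3: 2, 4: 1, 19: 1, 6: 2, 20: 1, 9: 2, 12: 1}
Mode: [3, 6, 9]

Mean=91/10, Median=15/2, Mode=[3, 6, 9]


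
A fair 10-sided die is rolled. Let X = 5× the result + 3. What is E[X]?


E[die] = (1+10)/2 = 11/2
E[X] = 5×11/2 + 3 = 61/2

E[X] = 61/2


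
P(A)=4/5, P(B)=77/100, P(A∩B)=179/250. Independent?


P(A)×P(B) = 77/125
P(A∩B) = 179/250
Not equal → NOT independent

No, not independent


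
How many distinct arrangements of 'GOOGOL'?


Letters: 6, freq: {'G': 2, 'O': 3, 'L': 1}
6!/(2!×3!×1!) = 720/12 = 60

60


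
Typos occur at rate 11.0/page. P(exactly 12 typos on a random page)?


Poisson(λ=11.0): P(X=12) = e^(-λ)×λ^k/k!
= e^(-11.0) × 11.0^12 / 12!
≈ 1.670170079e-05 × 3.13842837672e+12 / 479001600 ≈ 0.109430

P(X=12) ≈ 0.109430 ≈ 10.94%


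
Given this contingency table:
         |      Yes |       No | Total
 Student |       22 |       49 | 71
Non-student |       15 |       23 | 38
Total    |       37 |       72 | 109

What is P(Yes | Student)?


P(Yes | Student) = 22/(22+49) = 22/71

P(Yes|Student) = 22/71 ≈ 30.99%


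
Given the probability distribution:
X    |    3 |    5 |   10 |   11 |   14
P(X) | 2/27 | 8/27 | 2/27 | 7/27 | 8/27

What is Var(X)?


E[X] = 85/9
E[X²] = 2833/27
Var(X) = E[X²] - (E[X])² = 2833/27 - 7225/81 = 1274/81

Var(X) = 1274/81 ≈ 15.7284


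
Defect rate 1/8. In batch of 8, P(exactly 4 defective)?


Binomial: P(X=4) = C(8,4)×p^4×(1-p)^4
= 70 × 1/4096 × 2401/4096 = 84035/8388608

P(X=4) = 84035/8388608 ≈ 1.00%


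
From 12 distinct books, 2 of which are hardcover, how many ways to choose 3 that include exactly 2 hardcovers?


Choose 2 of the 2 hardcovers and 1 of the other 10 books:
C(2,2)×C(10,1) = 1×10 = 10

10


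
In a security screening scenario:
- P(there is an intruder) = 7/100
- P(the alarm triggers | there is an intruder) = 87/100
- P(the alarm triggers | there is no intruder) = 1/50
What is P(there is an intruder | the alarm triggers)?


Using Bayes' theorem:
P(A|B) = P(B|A)·P(A) / P(B)

P(the alarm triggers) = 87/100 × 7/100 + 1/50 × 93/100
= 609/10000 + 93/5000 = 159/2000

P(there is an intruder|the alarm triggers) = (609/10000) / (159/2000) = 203/265

P(there is an intruder|the alarm triggers) = 203/265 ≈ 76.60%


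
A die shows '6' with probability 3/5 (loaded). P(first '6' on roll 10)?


Geometric: P(X=10) = (1-p)^(k-1)×p = (2/5)^9×3/5 = 1536/9765625

P(X=10) = 1536/9765625 ≈ 0.02%


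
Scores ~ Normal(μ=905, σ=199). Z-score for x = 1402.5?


z = (x - μ)/σ = (1402.5 - 905)/199 = 2.5

z = 2.5


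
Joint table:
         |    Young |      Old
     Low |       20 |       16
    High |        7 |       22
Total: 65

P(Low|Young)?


P(Low|Young) = 20/(20+7) = 20/27

P = 20/27 ≈ 74.07%


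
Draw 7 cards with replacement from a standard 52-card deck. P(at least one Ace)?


P(not a Ace) = 48/52 = 12/13
P(none in 7 draws) = (12/13)^7 = 35831808/62748517
P(≥1 Ace) = 1 - 35831808/62748517 = 26916709/62748517

P = 26916709/62748517 ≈ 42.90%


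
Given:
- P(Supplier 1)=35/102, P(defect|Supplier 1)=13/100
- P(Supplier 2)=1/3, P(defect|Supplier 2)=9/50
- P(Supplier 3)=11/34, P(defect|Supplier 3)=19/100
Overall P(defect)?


P(B) = Σ P(B|Aᵢ)×P(Aᵢ)
  13/100×35/102 = 91/2040
  9/50×1/3 = 3/50
  19/100×11/34 = 209/3400
Sum = 847/5100

P(defect) = 847/5100 ≈ 16.61%


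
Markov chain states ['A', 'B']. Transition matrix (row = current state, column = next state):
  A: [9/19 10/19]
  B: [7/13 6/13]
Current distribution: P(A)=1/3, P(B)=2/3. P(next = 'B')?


P(next=B) = Σᵢ P(now=i)×P(i→B)
= 1/3×10/19 + 2/3×6/13
= 10/57 + 4/13 = 358/741

P = 358/741 ≈ 0.4831


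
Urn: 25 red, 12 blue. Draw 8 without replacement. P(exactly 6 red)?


Hypergeometric: C(25,6)×C(12,2)/C(37,8)
= 177100×66/38608020 = 17710/58497

P(X=6) = 17710/58497 ≈ 30.28%


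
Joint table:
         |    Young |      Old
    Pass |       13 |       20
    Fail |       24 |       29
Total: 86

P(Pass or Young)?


P(Pass∨Young) = P(Pass) + P(Young) - P(Pass∧Young)
= (33 + 37 - 13)/86 = 57/86

P = 57/86 ≈ 66.28%


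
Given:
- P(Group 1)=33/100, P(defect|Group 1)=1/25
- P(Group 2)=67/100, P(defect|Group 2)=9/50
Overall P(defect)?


P(B) = Σ P(B|Aᵢ)×P(Aᵢ)
  1/25×33/100 = 33/2500
  9/50×67/100 = 603/5000
Sum = 669/5000

P(defect) = 669/5000 ≈ 13.38%


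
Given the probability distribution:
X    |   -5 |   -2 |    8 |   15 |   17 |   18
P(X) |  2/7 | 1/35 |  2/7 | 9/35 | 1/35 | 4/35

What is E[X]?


E[X] = Σ x·P(X=x)
= (-5)×(2/7) + (-2)×(1/35) + (8)×(2/7) + (15)×(9/35) + (17)×(1/35) + (18)×(4/35)
= 36/5

E[X] = 36/5


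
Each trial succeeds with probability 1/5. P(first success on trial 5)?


Geometric: P(X=5) = (1-p)^(k-1)×p = (4/5)^4×1/5 = 256/3125

P(X=5) = 256/3125 ≈ 8.19%


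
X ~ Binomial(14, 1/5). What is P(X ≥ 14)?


P(X ≥ 14) = Σ P(X=i) for i=14..14
P(X=14) = 1/6103515625
Sum = 1/6103515625

P(X ≥ 14) = 1/6103515625 ≈ 0.00%


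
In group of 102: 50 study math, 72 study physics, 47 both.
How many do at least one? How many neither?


|A∪B| = 50+72-47 = 75
Neither = 102-75 = 27

At least one: 75; Neither: 27


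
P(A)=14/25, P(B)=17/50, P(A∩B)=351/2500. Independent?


P(A)×P(B) = 119/625
P(A∩B) = 351/2500
Not equal → NOT independent

No, not independent


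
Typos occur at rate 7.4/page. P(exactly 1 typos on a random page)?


Poisson(λ=7.4): P(X=1) = e^(-λ)×λ^k/k!
= e^(-7.4) × 7.4^1 / 1!
≈ 0.0006112527611 × 7.4 / 1 ≈ 0.004523

P(X=1) ≈ 0.004523 ≈ 0.45%


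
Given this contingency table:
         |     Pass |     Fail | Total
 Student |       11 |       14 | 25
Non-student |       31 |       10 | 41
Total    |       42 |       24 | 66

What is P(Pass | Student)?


P(Pass | Student) = 11/(11+14) = 11/25

P(Pass|Student) = 11/25 ≈ 44.00%


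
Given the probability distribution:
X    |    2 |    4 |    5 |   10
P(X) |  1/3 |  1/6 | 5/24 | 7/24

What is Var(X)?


E[X] = 127/24
E[X²] = 307/8
Var(X) = E[X²] - (E[X])² = 307/8 - 16129/576 = 5975/576

Var(X) = 5975/576 ≈ 10.3733


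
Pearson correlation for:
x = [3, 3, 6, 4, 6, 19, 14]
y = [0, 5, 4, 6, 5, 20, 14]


n=7, Σx=55, Σy=54, Σxy=669, Σx²=663, Σy²=698
r = (7×669 - 55×54)/√((7×663 - 55²)(7×698 - 54²))
= 1713/√(1616×1970) = 1713/√3183520 ≈ 1713/1784.2421 ≈ 0.9601

r ≈ 0.9601


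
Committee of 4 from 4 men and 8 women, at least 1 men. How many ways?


Count by #men:
  1M,3W: C(4,1)×C(8,3)=224
  2M,2W: C(4,2)×C(8,2)=168
  3M,1W: C(4,3)×C(8,1)=32
  4M,0W: C(4,4)×C(8,0)=1
Total = 425

425


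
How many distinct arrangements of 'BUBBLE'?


Letters: 6, freq: {'B': 3, 'U': 1, 'L': 1, 'E': 1}
6!/(3!×1!×1!×1!) = 720/6 = 120

120


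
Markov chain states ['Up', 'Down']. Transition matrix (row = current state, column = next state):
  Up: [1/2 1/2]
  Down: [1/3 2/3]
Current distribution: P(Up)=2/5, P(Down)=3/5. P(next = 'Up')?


P(next=Up) = Σᵢ P(now=i)×P(i→Up)
= 2/5×1/2 + 3/5×1/3
= 1/5 + 1/5 = 2/5

P = 2/5 ≈ 0.4000


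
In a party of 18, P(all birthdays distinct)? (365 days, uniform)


P(all different) = Π(365-i)/365 for i=0..17
= (365/365)×(364/365)×...×(348/365)
= 0.653089

P ≈ 0.6531 ≈ 65.31%


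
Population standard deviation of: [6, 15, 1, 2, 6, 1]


Mean = 31/6
  (6-31/6)²=25/36
  (15-31/6)²=3481/36
  (1-31/6)²=625/36
  (2-31/6)²=361/36
  (6-31/6)²=25/36
  (1-31/6)²=625/36
Σ(x-μ)² = 857/6
σ² = (857/6)/6 = 857/36

σ = √(857/36) ≈ 4.8791


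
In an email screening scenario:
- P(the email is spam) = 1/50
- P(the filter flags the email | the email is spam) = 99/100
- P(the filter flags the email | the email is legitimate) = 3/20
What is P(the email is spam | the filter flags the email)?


Using Bayes' theorem:
P(A|B) = P(B|A)·P(A) / P(B)

P(the filter flags the email) = 99/100 × 1/50 + 3/20 × 49/50
= 99/5000 + 147/1000 = 417/2500

P(the email is spam|the filter flags the email) = (99/5000) / (417/2500) = 33/278

P(the email is spam|the filter flags the email) = 33/278 ≈ 11.87%


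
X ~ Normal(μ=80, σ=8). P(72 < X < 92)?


z₁=(72-80)/8=-1.0, z₂=(92-80)/8=1.5
P = Φ(1.5) - Φ(-1.0) = 0.933193 - 0.158655 = 0.774538 ≈ 0.7745

P(72 < X < 92) ≈ 0.7745


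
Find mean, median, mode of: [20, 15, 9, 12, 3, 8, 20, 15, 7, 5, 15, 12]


Sorted: [3, 5, 7, 8, 9, 12, 12, 15, 15, 15, 20, 20]
Mean = 141/12 = 47/4
Median = 12
Freq: {20: 2, 15: 3, 9: 1, 12: 2, 3: 1, 8: 1, 7: 1, 5: 1}
Mode: [15]

Mean=47/4, Median=12, Mode=15


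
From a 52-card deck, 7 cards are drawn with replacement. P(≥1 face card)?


P(not a face card) = 40/52 = 10/13
P(none in 7 draws) = (10/13)^7 = 10000000/62748517
P(≥1 face card) = 1 - 10000000/62748517 = 52748517/62748517

P = 52748517/62748517 ≈ 84.06%


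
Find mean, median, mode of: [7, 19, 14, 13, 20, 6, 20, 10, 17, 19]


Sorted: [6, 7, 10, 13, 14, 17, 19, 19, 20, 20]
Mean = 145/10 = 29/2
Median = 31/2
Freq: {7: 1, 19: 2, 14: 1, 13: 1, 20: 2, 6: 1, 10: 1, 17: 1}
Mode: [19, 20]

Mean=29/2, Median=31/2, Mode=[19, 20]


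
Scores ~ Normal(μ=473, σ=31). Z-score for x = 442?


z = (x - μ)/σ = (442 - 473)/31 = -1.0

z = -1.0


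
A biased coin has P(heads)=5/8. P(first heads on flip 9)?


Geometric: P(X=9) = (1-p)^(k-1)×p = (3/8)^8×5/8 = 32805/134217728

P(X=9) = 32805/134217728 ≈ 0.02%


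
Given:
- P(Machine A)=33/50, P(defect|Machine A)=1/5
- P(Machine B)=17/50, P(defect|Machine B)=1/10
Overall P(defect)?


P(B) = Σ P(B|Aᵢ)×P(Aᵢ)
  1/5×33/50 = 33/250
  1/10×17/50 = 17/500
Sum = 83/500

P(defect) = 83/500 ≈ 16.60%


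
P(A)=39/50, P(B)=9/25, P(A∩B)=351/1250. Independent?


P(A)×P(B) = 351/1250
P(A∩B) = 351/1250
Equal ✓ → Independent

Yes, independent


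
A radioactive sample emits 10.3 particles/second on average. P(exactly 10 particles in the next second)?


Poisson(λ=10.3): P(X=10) = e^(-λ)×λ^k/k!
= e^(-10.3) × 10.3^10 / 10!
≈ 3.363309519e-05 × 13439163793.4 / 3628800 ≈ 0.124559

P(X=10) ≈ 0.124559 ≈ 12.46%


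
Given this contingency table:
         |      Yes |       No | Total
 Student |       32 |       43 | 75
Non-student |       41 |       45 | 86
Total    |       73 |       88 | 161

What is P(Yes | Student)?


P(Yes | Student) = 32/(32+43) = 32/75

P(Yes|Student) = 32/75 ≈ 42.67%


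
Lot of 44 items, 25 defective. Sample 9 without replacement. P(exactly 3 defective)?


Hypergeometric: C(25,3)×C(19,6)/C(44,9)
= 2300×27132/708930508 = 821100/9328033

P(X=3) = 821100/9328033 ≈ 8.80%


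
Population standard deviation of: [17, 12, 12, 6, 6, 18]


Mean = 71/6
  (17-71/6)²=961/36
  (12-71/6)²=1/36
  (12-71/6)²=1/36
  (6-71/6)²=1225/36
  (6-71/6)²=1225/36
  (18-71/6)²=1369/36
Σ(x-μ)² = 797/6
σ² = (797/6)/6 = 797/36

σ = √(797/36) ≈ 4.7052


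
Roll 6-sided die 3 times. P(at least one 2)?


P(no 2)^3 = (5/6)^3 = 125/216
P(≥1) = 1 - 125/216 = 91/216

P = 91/216 ≈ 42.13%


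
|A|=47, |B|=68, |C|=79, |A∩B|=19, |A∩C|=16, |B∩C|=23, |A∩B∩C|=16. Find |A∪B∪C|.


|A∪B∪C| = 47+68+79-19-16-23+16 = 152

|A∪B∪C| = 152


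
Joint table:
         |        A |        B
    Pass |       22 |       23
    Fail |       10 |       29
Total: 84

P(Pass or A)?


P(Pass∨A) = P(Pass) + P(A) - P(Pass∧A)
= (45 + 32 - 22)/84 = 55/84

P = 55/84 ≈ 65.48%


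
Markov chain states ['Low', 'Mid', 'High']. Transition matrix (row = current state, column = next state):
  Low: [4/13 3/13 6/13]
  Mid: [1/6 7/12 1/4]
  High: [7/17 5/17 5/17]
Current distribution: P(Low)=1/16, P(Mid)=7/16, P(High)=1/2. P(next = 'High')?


P(next=High) = Σᵢ P(now=i)×P(i→High)
= 1/16×6/13 + 7/16×1/4 + 1/2×5/17
= 3/104 + 7/64 + 5/34 = 4035/14144

P = 4035/14144 ≈ 0.2853


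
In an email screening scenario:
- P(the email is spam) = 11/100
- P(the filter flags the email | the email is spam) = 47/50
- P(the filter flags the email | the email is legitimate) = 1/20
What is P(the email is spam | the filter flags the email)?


Using Bayes' theorem:
P(A|B) = P(B|A)·P(A) / P(B)

P(the filter flags the email) = 47/50 × 11/100 + 1/20 × 89/100
= 517/5000 + 89/2000 = 1479/10000

P(the email is spam|the filter flags the email) = (517/5000) / (1479/10000) = 1034/1479

P(the email is spam|the filter flags the email) = 1034/1479 ≈ 69.91%


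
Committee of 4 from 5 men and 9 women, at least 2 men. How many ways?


Count by #men:
  2M,2W: C(5,2)×C(9,2)=360
  3M,1W: C(5,3)×C(9,1)=90
  4M,0W: C(5,4)×C(9,0)=5
Total = 455

455


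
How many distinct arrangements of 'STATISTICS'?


Letters: 10, freq: {'S': 3, 'T': 3, 'A': 1, 'I': 2, 'C': 1}
10!/(3!×3!×1!×2!×1!) = 3628800/72 = 50400

50400


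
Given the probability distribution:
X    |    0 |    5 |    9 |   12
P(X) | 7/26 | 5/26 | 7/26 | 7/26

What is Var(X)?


E[X] = 86/13
E[X²] = 850/13
Var(X) = E[X²] - (E[X])² = 850/13 - 7396/169 = 3654/169

Var(X) = 3654/169 ≈ 21.6213


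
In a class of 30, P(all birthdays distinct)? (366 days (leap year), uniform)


P(all different) = Π(366-i)/366 for i=0..29
= (366/366)×(365/366)×...×(337/366)
= 0.294697

P ≈ 0.2947 ≈ 29.47%


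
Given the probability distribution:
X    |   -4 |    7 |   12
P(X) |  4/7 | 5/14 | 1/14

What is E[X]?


E[X] = Σ x·P(X=x)
= (-4)×(4/7) + (7)×(5/14) + (12)×(1/14)
= 15/14

E[X] = 15/14


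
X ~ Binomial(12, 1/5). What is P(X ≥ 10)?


P(X ≥ 10) = Σ P(X=i) for i=10..12
P(X=10) = 1056/244140625
P(X=11) = 48/244140625
P(X=12) = 1/244140625
Sum = 221/48828125

P(X ≥ 10) = 221/48828125 ≈ 0.00%


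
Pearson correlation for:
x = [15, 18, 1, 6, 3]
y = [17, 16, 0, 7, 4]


n=5, Σx=43, Σy=44, Σxy=597, Σx²=595, Σy²=610
r = (5×597 - 43×44)/√((5×595 - 43²)(5×610 - 44²))
= 1093/√(1126×1114) = 1093/√1254364 ≈ 1093/1119.9839 ≈ 0.9759

r ≈ 0.9759


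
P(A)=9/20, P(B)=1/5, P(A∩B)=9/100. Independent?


P(A)×P(B) = 9/100
P(A∩B) = 9/100
Equal ✓ → Independent

Yes, independent


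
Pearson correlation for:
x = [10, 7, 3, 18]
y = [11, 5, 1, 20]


n=4, Σx=38, Σy=37, Σxy=508, Σx²=482, Σy²=547
r = (4×508 - 38×37)/√((4×482 - 38²)(4×547 - 37²))
= 626/√(484×819) = 626/√396396 ≈ 626/629.5999 ≈ 0.9943

r ≈ 0.9943


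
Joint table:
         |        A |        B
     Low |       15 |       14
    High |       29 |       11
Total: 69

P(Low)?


P(Low) = (15+14)/69 = 29/69

P(Low) = 29/69 ≈ 42.03%


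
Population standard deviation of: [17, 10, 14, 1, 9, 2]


Mean = 53/6
  (17-53/6)²=2401/36
  (10-53/6)²=49/36
  (14-53/6)²=961/36
  (1-53/6)²=2209/36
  (9-53/6)²=1/36
  (2-53/6)²=1681/36
Σ(x-μ)² = 1217/6
σ² = (1217/6)/6 = 1217/36

σ = √(1217/36) ≈ 5.8143


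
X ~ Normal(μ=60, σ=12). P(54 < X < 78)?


z₁=(54-60)/12=-0.5, z₂=(78-60)/12=1.5
P = Φ(1.5) - Φ(-0.5) = 0.933193 - 0.308538 = 0.624655 ≈ 0.6247

P(54 < X < 78) ≈ 0.6247


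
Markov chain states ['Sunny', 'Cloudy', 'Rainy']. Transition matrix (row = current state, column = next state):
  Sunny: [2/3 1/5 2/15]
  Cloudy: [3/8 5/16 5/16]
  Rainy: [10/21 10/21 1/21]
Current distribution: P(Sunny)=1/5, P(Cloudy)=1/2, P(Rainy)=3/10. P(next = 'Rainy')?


P(next=Rainy) = Σᵢ P(now=i)×P(i→Rainy)
= 1/5×2/15 + 1/2×5/16 + 3/10×1/21
= 2/75 + 5/32 + 1/70 = 3313/16800

P = 3313/16800 ≈ 0.1972


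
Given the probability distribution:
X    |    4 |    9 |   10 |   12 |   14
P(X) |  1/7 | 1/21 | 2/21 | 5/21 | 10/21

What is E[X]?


E[X] = Σ x·P(X=x)
= (4)×(1/7) + (9)×(1/21) + (10)×(2/21) + (12)×(5/21) + (14)×(10/21)
= 241/21

E[X] = 241/21


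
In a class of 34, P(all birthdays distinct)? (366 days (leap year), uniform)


P(all different) = Π(366-i)/366 for i=0..33
= (366/366)×(365/366)×...×(333/366)
= 0.205601

P ≈ 0.2056 ≈ 20.56%


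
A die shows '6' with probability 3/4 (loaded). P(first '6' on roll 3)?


Geometric: P(X=3) = (1-p)^(k-1)×p = (1/4)^2×3/4 = 3/64

P(X=3) = 3/64 ≈ 4.69%


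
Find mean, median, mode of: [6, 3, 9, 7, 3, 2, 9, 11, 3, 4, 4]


Sorted: [2, 3, 3, 3, 4, 4, 6, 7, 9, 9, 11]
Mean = 61/11
Median = 4
Freq: {6: 1, 3: 3, 9: 2, 7: 1, 2: 1, 11: 1, 4: 2}
Mode: [3]

Mean=61/11, Median=4, Mode=3


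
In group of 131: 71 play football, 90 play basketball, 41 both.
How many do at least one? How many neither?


|A∪B| = 71+90-41 = 120
Neither = 131-120 = 11

At least one: 120; Neither: 11


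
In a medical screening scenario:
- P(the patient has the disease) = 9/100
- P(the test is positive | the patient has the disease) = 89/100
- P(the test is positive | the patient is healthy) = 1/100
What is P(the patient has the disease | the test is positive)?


Using Bayes' theorem:
P(A|B) = P(B|A)·P(A) / P(B)

P(the test is positive) = 89/100 × 9/100 + 1/100 × 91/100
= 801/10000 + 91/10000 = 223/2500

P(the patient has the disease|the test is positive) = (801/10000) / (223/2500) = 801/892

P(the patient has the disease|the test is positive) = 801/892 ≈ 89.80%


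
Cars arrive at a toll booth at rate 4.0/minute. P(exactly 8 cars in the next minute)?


Poisson(λ=4.0): P(X=8) = e^(-λ)×λ^k/k!
= e^(-4.0) × 4.0^8 / 8!
≈ 0.01831563889 × 65536 / 40320 ≈ 0.029770

P(X=8) ≈ 0.029770 ≈ 2.98%


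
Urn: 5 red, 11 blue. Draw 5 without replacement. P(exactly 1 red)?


Hypergeometric: C(5,1)×C(11,4)/C(16,5)
= 5×330/4368 = 275/728

P(X=1) = 275/728 ≈ 37.77%


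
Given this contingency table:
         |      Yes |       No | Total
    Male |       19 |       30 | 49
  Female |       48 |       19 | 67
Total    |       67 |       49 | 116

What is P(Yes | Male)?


P(Yes | Male) = 19/(19+30) = 19/49

P(Yes|Male) = 19/49 ≈ 38.78%


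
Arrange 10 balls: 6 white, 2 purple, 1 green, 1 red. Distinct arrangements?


10!/(6!×2!×1!×1!) = 2520

2520


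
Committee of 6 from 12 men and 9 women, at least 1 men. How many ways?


Count by #men:
  1M,5W: C(12,1)×C(9,5)=1512
  2M,4W: C(12,2)×C(9,4)=8316
  3M,3W: C(12,3)×C(9,3)=18480
  4M,2W: C(12,4)×C(9,2)=17820
  5M,1W: C(12,5)×C(9,1)=7128
  6M,0W: C(12,6)×C(9,0)=924
Total = 54180

54180


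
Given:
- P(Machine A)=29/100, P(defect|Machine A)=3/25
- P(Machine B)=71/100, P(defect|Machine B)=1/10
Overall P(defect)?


P(B) = Σ P(B|Aᵢ)×P(Aᵢ)
  3/25×29/100 = 87/2500
  1/10×71/100 = 71/1000
Sum = 529/5000

P(defect) = 529/5000 ≈ 10.58%


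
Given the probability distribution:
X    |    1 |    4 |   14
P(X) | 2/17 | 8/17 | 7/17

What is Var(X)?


E[X] = 132/17
E[X²] = 1502/17
Var(X) = E[X²] - (E[X])² = 1502/17 - 17424/289 = 8110/289

Var(X) = 8110/289 ≈ 28.0623


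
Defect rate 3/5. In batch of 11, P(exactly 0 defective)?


Binomial: P(X=0) = C(11,0)×p^0×(1-p)^11
= 1 × 1 × 2048/48828125 = 2048/48828125

P(X=0) = 2048/48828125 ≈ 0.00%


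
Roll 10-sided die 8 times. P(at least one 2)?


P(no 2)^8 = (9/10)^8 = 43046721/100000000
P(≥1) = 1 - 43046721/100000000 = 56953279/100000000

P = 56953279/100000000 ≈ 56.95%


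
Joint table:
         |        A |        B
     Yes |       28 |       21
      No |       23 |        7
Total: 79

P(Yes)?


P(Yes) = (28+21)/79 = 49/79

P(Yes) = 49/79 ≈ 62.03%


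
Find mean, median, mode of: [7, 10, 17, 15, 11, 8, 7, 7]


Sorted: [7, 7, 7, 8, 10, 11, 15, 17]
Mean = 82/8 = 41/4
Median = 9
Freq: {7: 3, 10: 1, 17: 1, 15: 1, 11: 1, 8: 1}
Mode: [7]

Mean=41/4, Median=9, Mode=7


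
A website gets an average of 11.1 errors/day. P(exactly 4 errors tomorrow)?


Poisson(λ=11.1): P(X=4) = e^(-λ)×λ^k/k!
= e^(-11.1) × 11.1^4 / 4!
≈ 1.511232382e-05 × 15180.7041 / 24 ≈ 0.009559

P(X=4) ≈ 0.009559 ≈ 0.96%


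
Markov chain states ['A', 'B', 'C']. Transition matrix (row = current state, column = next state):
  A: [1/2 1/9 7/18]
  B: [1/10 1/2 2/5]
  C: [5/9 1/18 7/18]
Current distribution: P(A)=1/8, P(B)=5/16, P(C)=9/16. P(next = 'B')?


P(next=B) = Σᵢ P(now=i)×P(i→B)
= 1/8×1/9 + 5/16×1/2 + 9/16×1/18
= 1/72 + 5/32 + 1/32 = 29/144

P = 29/144 ≈ 0.2014


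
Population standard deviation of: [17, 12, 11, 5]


Mean = 45/4
  (17-45/4)²=529/16
  (12-45/4)²=9/16
  (11-45/4)²=1/16
  (5-45/4)²=625/16
Σ(x-μ)² = 291/4
σ² = (291/4)/4 = 291/16

σ = √(291/16) ≈ 4.2647


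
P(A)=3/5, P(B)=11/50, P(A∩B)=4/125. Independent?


P(A)×P(B) = 33/250
P(A∩B) = 4/125
Not equal → NOT independent

No, not independent


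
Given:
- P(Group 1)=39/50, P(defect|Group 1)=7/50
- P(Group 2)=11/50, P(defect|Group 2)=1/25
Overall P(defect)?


P(B) = Σ P(B|Aᵢ)×P(Aᵢ)
  7/50×39/50 = 273/2500
  1/25×11/50 = 11/1250
Sum = 59/500

P(defect) = 59/500 ≈ 11.80%


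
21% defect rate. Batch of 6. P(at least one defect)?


P(all good) = (79/100)^6 = 243087455521/1000000000000
P(≥1 defect) = 756912544479/1000000000000

P = 756912544479/1000000000000 ≈ 75.69%


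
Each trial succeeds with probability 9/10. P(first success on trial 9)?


Geometric: P(X=9) = (1-p)^(k-1)×p = (1/10)^8×9/10 = 9/1000000000

P(X=9) = 9/1000000000 ≈ 0.00%


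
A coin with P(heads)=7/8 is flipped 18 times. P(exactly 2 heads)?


Binomial: P(X=2) = C(18,2)×p^2×(1-p)^16
= 153 × 49/64 × 1/281474976710656 = 7497/18014398509481984

P(X=2) = 7497/18014398509481984 ≈ 0.00%


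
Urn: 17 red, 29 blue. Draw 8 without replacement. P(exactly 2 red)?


Hypergeometric: C(17,2)×C(29,6)/C(46,8)
= 136×475020/260932815 = 110432/446039

P(X=2) = 110432/446039 ≈ 24.76%


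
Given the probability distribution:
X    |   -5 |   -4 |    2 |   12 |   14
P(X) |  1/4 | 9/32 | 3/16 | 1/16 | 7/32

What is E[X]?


E[X] = Σ x·P(X=x)
= (-5)×(1/4) + (-4)×(9/32) + (2)×(3/16) + (12)×(1/16) + (14)×(7/32)
= 29/16

E[X] = 29/16


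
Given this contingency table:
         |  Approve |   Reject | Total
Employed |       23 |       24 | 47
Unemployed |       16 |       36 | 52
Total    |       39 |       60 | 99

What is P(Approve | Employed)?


P(Approve | Employed) = 23/(23+24) = 23/47

P(Approve|Employed) = 23/47 ≈ 48.94%


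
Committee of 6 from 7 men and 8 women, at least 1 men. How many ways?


Count by #men:
  1M,5W: C(7,1)×C(8,5)=392
  2M,4W: C(7,2)×C(8,4)=1470
  3M,3W: C(7,3)×C(8,3)=1960
  4M,2W: C(7,4)×C(8,2)=980
  5M,1W: C(7,5)×C(8,1)=168
  6M,0W: C(7,6)×C(8,0)=7
Total = 4977

4977


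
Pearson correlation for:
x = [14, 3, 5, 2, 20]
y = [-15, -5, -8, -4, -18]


n=5, Σx=44, Σy=-50, Σxy=-633, Σx²=634, Σy²=654
r = (5×(-633) - 44×(-50))/√((5×634 - 44²)(5×654 - (-50)²))
= -965/√(1234×770) = -965/√950180 ≈ -965/974.7718 ≈ -0.9900

r ≈ -0.9900
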